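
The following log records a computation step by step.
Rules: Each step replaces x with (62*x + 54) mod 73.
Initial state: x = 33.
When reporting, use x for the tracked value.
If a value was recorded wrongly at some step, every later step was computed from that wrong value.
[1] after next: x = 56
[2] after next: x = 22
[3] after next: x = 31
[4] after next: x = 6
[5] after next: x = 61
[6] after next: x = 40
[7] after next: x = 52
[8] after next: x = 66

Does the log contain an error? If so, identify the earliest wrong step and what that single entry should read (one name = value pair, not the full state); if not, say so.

step 4, x = 5

step 1: x = (62*33 + 54) mod 73 = 56 -> exactly as logged
step 2: x = (62*56 + 54) mod 73 = 22 -> exactly as logged
step 3: x = (62*22 + 54) mod 73 = 31 -> exactly as logged
step 4: x = (62*31 + 54) mod 73 = 5 -> the log has a different value
First incorrect step: 4; the correct value is x = 5.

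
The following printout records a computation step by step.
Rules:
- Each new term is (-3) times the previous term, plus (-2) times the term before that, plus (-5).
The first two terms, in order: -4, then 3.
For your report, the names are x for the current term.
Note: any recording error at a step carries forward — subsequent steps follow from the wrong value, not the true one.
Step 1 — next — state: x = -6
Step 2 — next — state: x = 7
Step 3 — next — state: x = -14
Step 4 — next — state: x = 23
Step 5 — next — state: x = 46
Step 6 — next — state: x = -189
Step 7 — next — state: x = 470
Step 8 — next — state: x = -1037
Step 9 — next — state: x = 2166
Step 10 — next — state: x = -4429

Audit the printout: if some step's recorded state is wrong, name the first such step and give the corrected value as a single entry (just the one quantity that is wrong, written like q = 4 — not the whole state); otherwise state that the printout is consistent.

1. x = -3*(3) + (-2)*(-4) + (-5) = -6 (no discrepancy)
2. x = -3*(-6) + (-2)*(3) + (-5) = 7 (no discrepancy)
3. x = -3*(7) + (-2)*(-6) + (-5) = -14 (agrees with the printout)
4. x = -3*(-14) + (-2)*(7) + (-5) = 23 (verified)
5. x = -3*(23) + (-2)*(-14) + (-5) = -46 (the printout has a different value)
Conclusion: step 5 carries the first error; the entry should be x = -46.

step 5, x = -46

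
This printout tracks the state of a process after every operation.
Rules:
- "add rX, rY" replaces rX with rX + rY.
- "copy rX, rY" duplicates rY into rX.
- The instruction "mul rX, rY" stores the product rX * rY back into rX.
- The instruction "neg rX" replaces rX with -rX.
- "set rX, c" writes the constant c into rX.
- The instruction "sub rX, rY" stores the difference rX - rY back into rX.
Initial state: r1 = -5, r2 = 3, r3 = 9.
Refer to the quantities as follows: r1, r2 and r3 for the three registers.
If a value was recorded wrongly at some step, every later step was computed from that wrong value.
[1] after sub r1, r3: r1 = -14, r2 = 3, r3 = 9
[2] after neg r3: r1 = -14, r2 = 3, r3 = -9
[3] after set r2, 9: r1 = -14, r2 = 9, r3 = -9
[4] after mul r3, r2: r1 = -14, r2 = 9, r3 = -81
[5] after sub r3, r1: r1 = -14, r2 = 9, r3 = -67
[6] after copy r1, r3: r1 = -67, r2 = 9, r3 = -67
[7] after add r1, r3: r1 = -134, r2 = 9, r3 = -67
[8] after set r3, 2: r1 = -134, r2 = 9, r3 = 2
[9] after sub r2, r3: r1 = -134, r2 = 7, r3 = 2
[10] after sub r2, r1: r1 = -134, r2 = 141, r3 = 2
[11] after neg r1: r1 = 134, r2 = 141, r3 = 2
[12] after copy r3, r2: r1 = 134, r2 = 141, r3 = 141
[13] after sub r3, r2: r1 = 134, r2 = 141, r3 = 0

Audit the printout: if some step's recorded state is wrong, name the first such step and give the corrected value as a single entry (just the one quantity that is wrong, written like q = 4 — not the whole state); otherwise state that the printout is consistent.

Step 1: r1 = -5 - 9 = -14 — verified.
Step 2: r3 = -(9) = -9 — agrees with the printout.
Step 3: r2 = 9 — same as recorded.
Step 4: r3 = -9 * 9 = -81 — confirmed correct.
Step 5: r3 = -81 - -14 = -67 — verified.
Step 6: r1 = -67 — same as recorded.
Step 7: r1 = -67 + -67 = -134 — consistent with the printout.
Step 8: r3 = 2 — consistent with the printout.
Step 9: r2 = 9 - 2 = 7 — exactly as logged.
Step 10: r2 = 7 - -134 = 141 — agrees with the printout.
Step 11: r1 = -(-134) = 134 — agrees with the printout.
Step 12: r3 = 141 — checks out.
Step 13: r3 = 141 - 141 = 0 — agrees with the printout.
Nothing is out of place; the run is error-free.

no error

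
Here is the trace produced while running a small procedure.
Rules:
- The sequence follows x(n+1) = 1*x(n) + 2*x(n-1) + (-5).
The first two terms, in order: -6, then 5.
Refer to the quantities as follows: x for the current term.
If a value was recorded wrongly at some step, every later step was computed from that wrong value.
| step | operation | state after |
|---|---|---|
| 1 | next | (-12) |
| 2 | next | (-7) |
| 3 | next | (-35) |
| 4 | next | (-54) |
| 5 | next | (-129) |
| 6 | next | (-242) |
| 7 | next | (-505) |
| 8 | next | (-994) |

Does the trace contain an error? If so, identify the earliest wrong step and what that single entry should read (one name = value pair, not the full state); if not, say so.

step 3, x = -36

Recomputing the run from the initial state:
step 1: x = -12
step 2: x = -7
step 3: x = -36
step 4: x = -55
step 5: x = -132
step 6: x = -247
step 7: x = -516
step 8: x = -1015
The first disagreement with the trace is at step 3, where the value should be x = -36.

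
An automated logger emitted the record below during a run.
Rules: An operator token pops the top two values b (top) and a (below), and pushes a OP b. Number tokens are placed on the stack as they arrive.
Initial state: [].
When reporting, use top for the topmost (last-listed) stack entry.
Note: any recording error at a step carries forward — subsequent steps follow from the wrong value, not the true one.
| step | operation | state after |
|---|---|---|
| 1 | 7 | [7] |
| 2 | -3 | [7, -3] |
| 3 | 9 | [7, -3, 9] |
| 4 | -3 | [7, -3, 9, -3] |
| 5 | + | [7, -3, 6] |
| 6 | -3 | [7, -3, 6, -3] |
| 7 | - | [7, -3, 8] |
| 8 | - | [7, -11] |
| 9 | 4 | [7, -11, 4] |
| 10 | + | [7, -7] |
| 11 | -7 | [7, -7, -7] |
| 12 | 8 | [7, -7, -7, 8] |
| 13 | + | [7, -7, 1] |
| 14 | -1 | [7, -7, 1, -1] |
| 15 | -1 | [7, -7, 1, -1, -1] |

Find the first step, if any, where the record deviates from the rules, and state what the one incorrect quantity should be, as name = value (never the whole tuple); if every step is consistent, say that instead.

1. push 7: top = 7 (confirmed correct)
2. push -3: top = -3 (matches)
3. push 9: top = 9 (in agreement)
4. push -3: top = -3 (same as recorded)
5. 9 + -3 = 6 (agrees with the record)
6. push -3: top = -3 (matches)
7. 6 - -3 = 9 (the record disagrees here)
So the first discrepancy is step 7, where the right value is top = 9.

step 7, top = 9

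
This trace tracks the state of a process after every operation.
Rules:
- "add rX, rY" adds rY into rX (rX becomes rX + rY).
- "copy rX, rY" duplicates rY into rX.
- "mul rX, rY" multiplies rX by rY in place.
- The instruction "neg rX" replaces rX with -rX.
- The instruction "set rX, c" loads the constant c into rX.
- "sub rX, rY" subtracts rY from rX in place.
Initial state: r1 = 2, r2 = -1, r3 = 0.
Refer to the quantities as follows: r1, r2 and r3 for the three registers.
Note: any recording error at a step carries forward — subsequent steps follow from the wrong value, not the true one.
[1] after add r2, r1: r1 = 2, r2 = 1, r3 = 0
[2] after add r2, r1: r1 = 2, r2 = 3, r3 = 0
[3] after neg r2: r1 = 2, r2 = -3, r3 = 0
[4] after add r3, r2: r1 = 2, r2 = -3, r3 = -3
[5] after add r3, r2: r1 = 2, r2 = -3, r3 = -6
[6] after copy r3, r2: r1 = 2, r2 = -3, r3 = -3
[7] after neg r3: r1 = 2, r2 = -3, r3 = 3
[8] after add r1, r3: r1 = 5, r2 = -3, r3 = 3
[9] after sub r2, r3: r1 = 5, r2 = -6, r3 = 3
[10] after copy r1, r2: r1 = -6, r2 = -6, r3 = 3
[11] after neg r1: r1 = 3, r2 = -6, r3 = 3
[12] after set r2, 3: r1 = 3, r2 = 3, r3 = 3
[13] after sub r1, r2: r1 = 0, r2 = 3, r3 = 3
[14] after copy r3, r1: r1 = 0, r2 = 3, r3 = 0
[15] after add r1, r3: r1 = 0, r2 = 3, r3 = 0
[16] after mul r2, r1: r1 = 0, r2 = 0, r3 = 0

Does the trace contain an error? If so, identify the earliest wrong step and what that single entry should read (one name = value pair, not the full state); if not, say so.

step 11, r1 = 6

1. r2 = -1 + 2 = 1 (no discrepancy)
2. r2 = 1 + 2 = 3 (checks out)
3. r2 = -(3) = -3 (verified)
4. r3 = 0 + -3 = -3 (agrees with the trace)
5. r3 = -3 + -3 = -6 (in agreement)
6. r3 = -3 (no discrepancy)
7. r3 = -(-3) = 3 (checks out)
8. r1 = 2 + 3 = 5 (no discrepancy)
9. r2 = -3 - 3 = -6 (checks out)
10. r1 = -6 (checks out)
11. r1 = -(-6) = 6 (not what was recorded)
The audit stops at step 11: the recorded entry is wrong and should be r1 = 6.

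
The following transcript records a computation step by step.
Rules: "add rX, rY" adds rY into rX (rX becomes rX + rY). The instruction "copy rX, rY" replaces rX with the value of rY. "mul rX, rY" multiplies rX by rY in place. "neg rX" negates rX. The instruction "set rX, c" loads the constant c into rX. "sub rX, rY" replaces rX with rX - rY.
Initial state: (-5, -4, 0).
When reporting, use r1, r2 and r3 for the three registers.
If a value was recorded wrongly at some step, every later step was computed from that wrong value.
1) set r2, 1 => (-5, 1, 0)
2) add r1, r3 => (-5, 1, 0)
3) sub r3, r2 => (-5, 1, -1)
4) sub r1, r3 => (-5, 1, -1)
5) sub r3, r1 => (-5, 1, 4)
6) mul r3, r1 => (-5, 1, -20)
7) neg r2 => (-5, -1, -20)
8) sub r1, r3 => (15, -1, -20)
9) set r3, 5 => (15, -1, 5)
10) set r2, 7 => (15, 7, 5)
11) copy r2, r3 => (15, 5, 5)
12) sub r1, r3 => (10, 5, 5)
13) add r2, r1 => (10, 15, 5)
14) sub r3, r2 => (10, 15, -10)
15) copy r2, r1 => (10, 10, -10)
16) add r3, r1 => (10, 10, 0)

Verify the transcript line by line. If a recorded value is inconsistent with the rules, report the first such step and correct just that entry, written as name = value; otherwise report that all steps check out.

step 4, r1 = -4

Recomputing the run from the initial state:
step 1: r1 = -5, r2 = 1, r3 = 0
step 2: r1 = -5, r2 = 1, r3 = 0
step 3: r1 = -5, r2 = 1, r3 = -1
step 4: r1 = -4, r2 = 1, r3 = -1
step 5: r1 = -4, r2 = 1, r3 = 3
step 6: r1 = -4, r2 = 1, r3 = -12
step 7: r1 = -4, r2 = -1, r3 = -12
step 8: r1 = 8, r2 = -1, r3 = -12
step 9: r1 = 8, r2 = -1, r3 = 5
step 10: r1 = 8, r2 = 7, r3 = 5
step 11: r1 = 8, r2 = 5, r3 = 5
step 12: r1 = 3, r2 = 5, r3 = 5
step 13: r1 = 3, r2 = 8, r3 = 5
step 14: r1 = 3, r2 = 8, r3 = -3
step 15: r1 = 3, r2 = 3, r3 = -3
step 16: r1 = 3, r2 = 3, r3 = 0
The first disagreement with the transcript is at step 4, where the value should be r1 = -4.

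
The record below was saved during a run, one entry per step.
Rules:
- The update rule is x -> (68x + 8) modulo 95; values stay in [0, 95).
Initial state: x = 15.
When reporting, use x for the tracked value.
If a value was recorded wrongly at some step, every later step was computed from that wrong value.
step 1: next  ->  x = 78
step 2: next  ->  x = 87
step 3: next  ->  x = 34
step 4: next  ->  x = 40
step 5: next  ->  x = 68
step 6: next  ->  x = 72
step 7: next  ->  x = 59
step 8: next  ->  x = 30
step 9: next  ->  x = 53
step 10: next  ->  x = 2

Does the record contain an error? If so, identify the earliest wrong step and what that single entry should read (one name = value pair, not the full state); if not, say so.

Recomputing the run from the initial state:
step 1: x = 78
step 2: x = 87
step 3: x = 34
step 4: x = 40
step 5: x = 68
step 6: x = 72
step 7: x = 59
step 8: x = 30
step 9: x = 53
step 10: x = 2
This matches the record at every step.

no error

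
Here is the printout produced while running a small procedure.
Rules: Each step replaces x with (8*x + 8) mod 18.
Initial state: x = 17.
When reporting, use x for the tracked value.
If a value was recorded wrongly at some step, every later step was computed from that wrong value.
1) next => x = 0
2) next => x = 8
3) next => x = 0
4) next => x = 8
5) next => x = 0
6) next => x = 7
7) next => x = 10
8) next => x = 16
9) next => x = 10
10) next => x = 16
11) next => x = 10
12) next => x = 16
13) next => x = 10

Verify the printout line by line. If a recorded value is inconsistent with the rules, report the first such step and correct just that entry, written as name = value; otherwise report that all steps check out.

step 6, x = 8

Recomputing the run from the initial state:
step 1: x = 0
step 2: x = 8
step 3: x = 0
step 4: x = 8
step 5: x = 0
step 6: x = 8
step 7: x = 0
step 8: x = 8
step 9: x = 0
step 10: x = 8
step 11: x = 0
step 12: x = 8
step 13: x = 0
The first disagreement with the printout is at step 6, where the value should be x = 8.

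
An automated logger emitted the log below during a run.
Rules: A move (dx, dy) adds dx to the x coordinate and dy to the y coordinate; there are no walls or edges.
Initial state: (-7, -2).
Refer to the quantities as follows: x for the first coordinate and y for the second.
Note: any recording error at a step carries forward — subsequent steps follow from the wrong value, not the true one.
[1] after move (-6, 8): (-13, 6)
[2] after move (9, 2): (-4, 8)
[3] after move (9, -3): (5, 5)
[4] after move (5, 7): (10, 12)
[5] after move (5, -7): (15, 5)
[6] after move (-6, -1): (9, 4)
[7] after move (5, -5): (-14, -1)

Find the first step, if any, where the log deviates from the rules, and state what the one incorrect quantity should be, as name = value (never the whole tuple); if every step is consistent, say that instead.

step 7, x = 14

step 1: x = -7 + (-6) = -13, y = -2 + (8) = 6 -> consistent with the log
step 2: x = -13 + (9) = -4, y = 6 + (2) = 8 -> exactly as logged
step 3: x = -4 + (9) = 5, y = 8 + (-3) = 5 -> checks out
step 4: x = 5 + (5) = 10, y = 5 + (7) = 12 -> agrees with the log
step 5: x = 10 + (5) = 15, y = 12 + (-7) = 5 -> checks out
step 6: x = 15 + (-6) = 9, y = 5 + (-1) = 4 -> matches
step 7: x = 9 + (5) = 14, y = 4 + (-5) = -1 -> the entry is off here
So the first discrepancy is step 7, where the right value is x = 14.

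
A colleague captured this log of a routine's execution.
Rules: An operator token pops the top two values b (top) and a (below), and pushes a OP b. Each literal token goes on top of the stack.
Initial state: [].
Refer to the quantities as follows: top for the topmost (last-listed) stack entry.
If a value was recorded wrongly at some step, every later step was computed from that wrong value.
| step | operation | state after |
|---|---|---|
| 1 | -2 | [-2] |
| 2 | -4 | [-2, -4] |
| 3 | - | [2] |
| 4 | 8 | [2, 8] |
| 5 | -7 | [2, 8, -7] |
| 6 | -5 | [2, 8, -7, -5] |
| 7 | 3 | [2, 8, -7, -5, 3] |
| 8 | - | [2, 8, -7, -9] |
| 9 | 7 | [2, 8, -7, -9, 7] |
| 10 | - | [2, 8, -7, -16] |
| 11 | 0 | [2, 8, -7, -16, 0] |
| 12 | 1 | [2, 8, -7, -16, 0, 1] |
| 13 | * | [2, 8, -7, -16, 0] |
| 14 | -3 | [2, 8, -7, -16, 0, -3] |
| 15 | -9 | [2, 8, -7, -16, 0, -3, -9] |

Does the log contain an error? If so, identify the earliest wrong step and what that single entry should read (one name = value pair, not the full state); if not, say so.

step 8, top = -8

Recomputing the run from the initial state:
step 1: [-2]
step 2: [-2, -4]
step 3: [2]
step 4: [2, 8]
step 5: [2, 8, -7]
step 6: [2, 8, -7, -5]
step 7: [2, 8, -7, -5, 3]
step 8: [2, 8, -7, -8]
step 9: [2, 8, -7, -8, 7]
step 10: [2, 8, -7, -15]
step 11: [2, 8, -7, -15, 0]
step 12: [2, 8, -7, -15, 0, 1]
step 13: [2, 8, -7, -15, 0]
step 14: [2, 8, -7, -15, 0, -3]
step 15: [2, 8, -7, -15, 0, -3, -9]
The first disagreement with the log is at step 8, where the value should be top = -8.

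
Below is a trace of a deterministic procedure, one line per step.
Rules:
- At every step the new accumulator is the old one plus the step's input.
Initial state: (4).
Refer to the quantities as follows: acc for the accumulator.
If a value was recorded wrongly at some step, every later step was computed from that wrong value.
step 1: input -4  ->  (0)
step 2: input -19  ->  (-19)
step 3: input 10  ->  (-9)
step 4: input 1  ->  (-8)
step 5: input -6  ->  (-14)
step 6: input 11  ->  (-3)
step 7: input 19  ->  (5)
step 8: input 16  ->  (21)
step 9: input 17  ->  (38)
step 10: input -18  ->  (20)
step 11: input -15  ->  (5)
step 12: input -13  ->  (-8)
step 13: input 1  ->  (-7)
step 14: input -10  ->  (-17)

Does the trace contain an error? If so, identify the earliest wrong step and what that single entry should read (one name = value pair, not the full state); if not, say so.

step 7, acc = 16

step 1: acc = 4 + -4 = 0 -> agrees with the trace
step 2: acc = 0 + -19 = -19 -> exactly as logged
step 3: acc = -19 + 10 = -9 -> no discrepancy
step 4: acc = -9 + 1 = -8 -> consistent with the trace
step 5: acc = -8 + -6 = -14 -> checks out
step 6: acc = -14 + 11 = -3 -> same as recorded
step 7: acc = -3 + 19 = 16 -> the trace disagrees here
Conclusion: step 7 carries the first error; the entry should be acc = 16.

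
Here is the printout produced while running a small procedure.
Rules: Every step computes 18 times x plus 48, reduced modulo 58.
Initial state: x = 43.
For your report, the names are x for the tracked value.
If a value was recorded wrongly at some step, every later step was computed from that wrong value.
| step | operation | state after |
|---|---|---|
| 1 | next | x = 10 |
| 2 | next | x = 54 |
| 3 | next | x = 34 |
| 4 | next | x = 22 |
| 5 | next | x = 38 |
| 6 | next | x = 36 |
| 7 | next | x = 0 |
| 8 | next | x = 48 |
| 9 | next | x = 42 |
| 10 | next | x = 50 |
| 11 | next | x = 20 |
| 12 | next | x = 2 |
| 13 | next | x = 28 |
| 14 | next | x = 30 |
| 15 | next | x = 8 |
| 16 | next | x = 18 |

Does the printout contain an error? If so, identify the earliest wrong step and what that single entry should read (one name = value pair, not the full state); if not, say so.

Step 1: x = (18*43 + 48) mod 58 = 10 — checks out.
Step 2: x = (18*10 + 48) mod 58 = 54 — exactly as logged.
Step 3: x = (18*54 + 48) mod 58 = 34 — same as recorded.
Step 4: x = (18*34 + 48) mod 58 = 22 — exactly as logged.
Step 5: x = (18*22 + 48) mod 58 = 38 — matches.
Step 6: x = (18*38 + 48) mod 58 = 36 — same as recorded.
Step 7: x = (18*36 + 48) mod 58 = 0 — verified.
Step 8: x = (18*0 + 48) mod 58 = 48 — same as recorded.
Step 9: x = (18*48 + 48) mod 58 = 42 — verified.
Step 10: x = (18*42 + 48) mod 58 = 50 — matches.
Step 11: x = (18*50 + 48) mod 58 = 20 — confirmed correct.
Step 12: x = (18*20 + 48) mod 58 = 2 — verified.
Step 13: x = (18*2 + 48) mod 58 = 26 — not what was recorded.
The audit stops at step 13: the recorded entry is wrong and should be x = 26.

step 13, x = 26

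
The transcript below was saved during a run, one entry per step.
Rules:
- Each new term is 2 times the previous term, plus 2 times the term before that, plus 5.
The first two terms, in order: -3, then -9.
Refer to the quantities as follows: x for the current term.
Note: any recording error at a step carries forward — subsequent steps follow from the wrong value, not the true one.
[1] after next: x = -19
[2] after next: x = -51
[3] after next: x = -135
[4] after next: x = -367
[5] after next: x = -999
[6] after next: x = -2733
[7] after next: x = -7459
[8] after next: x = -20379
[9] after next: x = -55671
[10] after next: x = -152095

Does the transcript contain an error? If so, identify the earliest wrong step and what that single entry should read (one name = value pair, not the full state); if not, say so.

step 6, x = -2727

Step 1: x = 2*(-9) + (2)*(-3) + (5) = -19 — exactly as logged.
Step 2: x = 2*(-19) + (2)*(-9) + (5) = -51 — checks out.
Step 3: x = 2*(-51) + (2)*(-19) + (5) = -135 — confirmed correct.
Step 4: x = 2*(-135) + (2)*(-51) + (5) = -367 — in agreement.
Step 5: x = 2*(-367) + (2)*(-135) + (5) = -999 — confirmed correct.
Step 6: x = 2*(-999) + (2)*(-367) + (5) = -2727 — not what was recorded.
So the first discrepancy is step 6, where the right value is x = -2727.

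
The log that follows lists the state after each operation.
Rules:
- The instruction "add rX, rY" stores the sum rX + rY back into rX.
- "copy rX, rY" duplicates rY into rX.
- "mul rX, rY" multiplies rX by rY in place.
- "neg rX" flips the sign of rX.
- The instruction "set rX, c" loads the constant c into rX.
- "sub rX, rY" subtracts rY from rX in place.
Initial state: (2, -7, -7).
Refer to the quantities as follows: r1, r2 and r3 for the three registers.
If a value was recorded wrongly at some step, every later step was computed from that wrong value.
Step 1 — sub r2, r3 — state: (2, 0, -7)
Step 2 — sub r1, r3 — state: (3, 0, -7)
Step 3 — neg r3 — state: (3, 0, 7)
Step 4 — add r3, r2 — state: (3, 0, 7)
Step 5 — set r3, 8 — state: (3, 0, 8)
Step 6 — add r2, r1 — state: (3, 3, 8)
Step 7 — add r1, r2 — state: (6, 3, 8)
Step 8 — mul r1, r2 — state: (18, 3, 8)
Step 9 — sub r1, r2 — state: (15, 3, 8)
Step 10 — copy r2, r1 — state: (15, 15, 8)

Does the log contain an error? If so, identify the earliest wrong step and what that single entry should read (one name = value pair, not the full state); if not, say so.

step 2, r1 = 9

1. r2 = -7 - -7 = 0 (exactly as logged)
2. r1 = 2 - -7 = 9 (the log has a different value)
First incorrect step: 2; the correct value is r1 = 9.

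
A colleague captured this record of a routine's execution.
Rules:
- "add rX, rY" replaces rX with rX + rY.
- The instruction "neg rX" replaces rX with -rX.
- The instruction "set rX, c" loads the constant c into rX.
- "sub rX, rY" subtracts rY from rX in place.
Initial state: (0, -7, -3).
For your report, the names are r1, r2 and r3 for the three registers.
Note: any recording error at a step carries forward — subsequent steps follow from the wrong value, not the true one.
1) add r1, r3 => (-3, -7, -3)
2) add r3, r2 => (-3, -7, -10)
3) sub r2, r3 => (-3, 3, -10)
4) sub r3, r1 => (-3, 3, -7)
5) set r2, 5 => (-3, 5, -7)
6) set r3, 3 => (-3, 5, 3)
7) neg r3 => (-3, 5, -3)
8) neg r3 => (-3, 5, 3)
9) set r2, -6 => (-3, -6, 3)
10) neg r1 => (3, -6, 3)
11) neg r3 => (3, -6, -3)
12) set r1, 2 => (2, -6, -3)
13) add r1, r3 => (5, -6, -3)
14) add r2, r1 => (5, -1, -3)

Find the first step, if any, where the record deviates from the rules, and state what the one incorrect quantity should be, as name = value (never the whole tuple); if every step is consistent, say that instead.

Recomputing the run from the initial state:
step 1: r1 = -3, r2 = -7, r3 = -3
step 2: r1 = -3, r2 = -7, r3 = -10
step 3: r1 = -3, r2 = 3, r3 = -10
step 4: r1 = -3, r2 = 3, r3 = -7
step 5: r1 = -3, r2 = 5, r3 = -7
step 6: r1 = -3, r2 = 5, r3 = 3
step 7: r1 = -3, r2 = 5, r3 = -3
step 8: r1 = -3, r2 = 5, r3 = 3
step 9: r1 = -3, r2 = -6, r3 = 3
step 10: r1 = 3, r2 = -6, r3 = 3
step 11: r1 = 3, r2 = -6, r3 = -3
step 12: r1 = 2, r2 = -6, r3 = -3
step 13: r1 = -1, r2 = -6, r3 = -3
step 14: r1 = -1, r2 = -7, r3 = -3
The first disagreement with the record is at step 13, where the value should be r1 = -1.

step 13, r1 = -1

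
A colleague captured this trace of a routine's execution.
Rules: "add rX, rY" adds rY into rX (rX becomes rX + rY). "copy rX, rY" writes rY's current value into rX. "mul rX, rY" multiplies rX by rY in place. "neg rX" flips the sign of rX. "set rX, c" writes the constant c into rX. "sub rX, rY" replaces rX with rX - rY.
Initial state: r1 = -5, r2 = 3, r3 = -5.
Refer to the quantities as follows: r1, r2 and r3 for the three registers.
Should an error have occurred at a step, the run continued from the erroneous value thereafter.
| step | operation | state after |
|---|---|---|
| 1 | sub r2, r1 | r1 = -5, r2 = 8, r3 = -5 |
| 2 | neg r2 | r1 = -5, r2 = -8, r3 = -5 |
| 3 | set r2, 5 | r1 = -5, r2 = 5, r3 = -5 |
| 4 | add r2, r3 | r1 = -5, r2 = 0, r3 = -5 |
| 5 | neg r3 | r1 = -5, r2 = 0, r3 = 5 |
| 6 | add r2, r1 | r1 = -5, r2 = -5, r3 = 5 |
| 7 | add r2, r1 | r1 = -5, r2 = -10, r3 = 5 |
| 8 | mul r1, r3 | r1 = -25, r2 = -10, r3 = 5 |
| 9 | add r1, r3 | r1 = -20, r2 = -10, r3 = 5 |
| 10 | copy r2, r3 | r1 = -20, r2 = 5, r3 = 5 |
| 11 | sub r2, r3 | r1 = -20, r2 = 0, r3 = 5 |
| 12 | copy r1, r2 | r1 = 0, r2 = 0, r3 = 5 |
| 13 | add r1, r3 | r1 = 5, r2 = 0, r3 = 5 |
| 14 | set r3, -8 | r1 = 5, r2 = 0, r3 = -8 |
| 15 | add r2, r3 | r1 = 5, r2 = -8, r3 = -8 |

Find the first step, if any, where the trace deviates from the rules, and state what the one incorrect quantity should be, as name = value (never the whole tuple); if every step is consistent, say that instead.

step 1: r2 = 3 - -5 = 8 -> in agreement
step 2: r2 = -(8) = -8 -> agrees with the trace
step 3: r2 = 5 -> agrees with the trace
step 4: r2 = 5 + -5 = 0 -> matches
step 5: r3 = -(-5) = 5 -> checks out
step 6: r2 = 0 + -5 = -5 -> consistent with the trace
step 7: r2 = -5 + -5 = -10 -> same as recorded
step 8: r1 = -5 * 5 = -25 -> confirmed correct
step 9: r1 = -25 + 5 = -20 -> in agreement
step 10: r2 = 5 -> checks out
step 11: r2 = 5 - 5 = 0 -> matches
step 12: r1 = 0 -> same as recorded
step 13: r1 = 0 + 5 = 5 -> no discrepancy
step 14: r3 = -8 -> consistent with the trace
step 15: r2 = 0 + -8 = -8 -> exactly as logged
No step deviates from the rules.

no error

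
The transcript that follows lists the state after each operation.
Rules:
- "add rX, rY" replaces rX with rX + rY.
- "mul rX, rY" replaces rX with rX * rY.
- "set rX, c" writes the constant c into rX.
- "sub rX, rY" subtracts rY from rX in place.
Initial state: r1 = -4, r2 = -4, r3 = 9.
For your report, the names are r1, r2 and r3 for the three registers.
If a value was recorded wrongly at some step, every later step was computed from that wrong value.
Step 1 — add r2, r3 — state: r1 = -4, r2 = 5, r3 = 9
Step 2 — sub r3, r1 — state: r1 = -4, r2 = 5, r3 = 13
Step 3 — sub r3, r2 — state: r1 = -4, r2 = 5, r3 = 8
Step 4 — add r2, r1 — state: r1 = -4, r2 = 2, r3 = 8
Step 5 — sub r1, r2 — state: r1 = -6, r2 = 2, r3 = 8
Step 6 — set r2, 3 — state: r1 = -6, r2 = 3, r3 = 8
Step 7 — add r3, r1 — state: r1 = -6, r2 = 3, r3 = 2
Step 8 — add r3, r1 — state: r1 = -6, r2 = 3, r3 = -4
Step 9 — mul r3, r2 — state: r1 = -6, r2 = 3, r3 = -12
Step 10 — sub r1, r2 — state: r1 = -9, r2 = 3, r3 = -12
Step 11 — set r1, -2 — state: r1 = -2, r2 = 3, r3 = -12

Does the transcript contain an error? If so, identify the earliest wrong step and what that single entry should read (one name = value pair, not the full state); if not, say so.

step 4, r2 = 1

step 1: r2 = -4 + 9 = 5 -> consistent with the transcript
step 2: r3 = 9 - -4 = 13 -> exactly as logged
step 3: r3 = 13 - 5 = 8 -> checks out
step 4: r2 = 5 + -4 = 1 -> the transcript disagrees here
Step 4 is the first one off; corrected, r2 = 1.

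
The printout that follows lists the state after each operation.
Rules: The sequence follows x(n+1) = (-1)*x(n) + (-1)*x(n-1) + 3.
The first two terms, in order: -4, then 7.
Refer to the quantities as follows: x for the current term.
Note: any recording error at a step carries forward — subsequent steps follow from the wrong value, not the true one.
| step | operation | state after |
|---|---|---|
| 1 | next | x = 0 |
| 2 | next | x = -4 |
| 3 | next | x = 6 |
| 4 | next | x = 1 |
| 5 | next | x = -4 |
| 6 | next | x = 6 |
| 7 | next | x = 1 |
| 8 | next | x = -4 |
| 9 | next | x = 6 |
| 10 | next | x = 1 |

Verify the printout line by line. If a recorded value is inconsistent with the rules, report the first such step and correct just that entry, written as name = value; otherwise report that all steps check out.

step 3, x = 7

Step 1: x = -1*(7) + (-1)*(-4) + (3) = 0 — confirmed correct.
Step 2: x = -1*(0) + (-1)*(7) + (3) = -4 — same as recorded.
Step 3: x = -1*(-4) + (-1)*(0) + (3) = 7 — the recorded entry deviates here.
Conclusion: step 3 carries the first error; the entry should be x = 7.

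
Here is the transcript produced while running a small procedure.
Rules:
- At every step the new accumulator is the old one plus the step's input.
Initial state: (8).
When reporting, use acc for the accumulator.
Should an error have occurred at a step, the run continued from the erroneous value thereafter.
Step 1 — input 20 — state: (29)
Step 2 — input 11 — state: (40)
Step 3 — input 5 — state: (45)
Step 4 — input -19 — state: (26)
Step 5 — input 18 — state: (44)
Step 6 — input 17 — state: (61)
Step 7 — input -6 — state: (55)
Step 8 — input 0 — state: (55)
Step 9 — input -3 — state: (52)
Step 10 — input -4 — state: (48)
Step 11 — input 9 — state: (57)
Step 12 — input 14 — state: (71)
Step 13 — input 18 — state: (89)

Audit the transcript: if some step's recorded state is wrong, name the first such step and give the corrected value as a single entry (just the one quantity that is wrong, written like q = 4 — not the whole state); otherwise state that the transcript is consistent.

step 1: acc = 8 + 20 = 28 -> a discrepancy with the transcript
So the first discrepancy is step 1, where the right value is acc = 28.

step 1, acc = 28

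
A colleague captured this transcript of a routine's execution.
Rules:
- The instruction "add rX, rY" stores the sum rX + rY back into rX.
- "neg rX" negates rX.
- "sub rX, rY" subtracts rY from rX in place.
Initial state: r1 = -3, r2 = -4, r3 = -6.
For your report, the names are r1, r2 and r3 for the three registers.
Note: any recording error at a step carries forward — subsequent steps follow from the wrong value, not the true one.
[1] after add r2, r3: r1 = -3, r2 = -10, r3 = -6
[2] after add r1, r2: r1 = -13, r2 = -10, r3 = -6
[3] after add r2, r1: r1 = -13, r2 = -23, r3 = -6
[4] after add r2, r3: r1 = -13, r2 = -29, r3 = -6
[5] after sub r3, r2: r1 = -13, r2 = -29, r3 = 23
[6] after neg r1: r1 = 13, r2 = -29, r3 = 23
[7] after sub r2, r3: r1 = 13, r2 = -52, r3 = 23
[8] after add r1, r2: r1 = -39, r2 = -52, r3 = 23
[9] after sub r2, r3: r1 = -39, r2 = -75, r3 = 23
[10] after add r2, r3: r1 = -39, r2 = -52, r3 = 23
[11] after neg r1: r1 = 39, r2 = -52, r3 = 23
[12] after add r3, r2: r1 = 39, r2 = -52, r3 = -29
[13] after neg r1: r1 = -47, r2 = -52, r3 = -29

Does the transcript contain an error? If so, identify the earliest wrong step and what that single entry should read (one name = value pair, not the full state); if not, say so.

step 13, r1 = -39

step 1: r2 = -4 + -6 = -10 -> same as recorded
step 2: r1 = -3 + -10 = -13 -> no discrepancy
step 3: r2 = -10 + -13 = -23 -> checks out
step 4: r2 = -23 + -6 = -29 -> same as recorded
step 5: r3 = -6 - -29 = 23 -> confirmed correct
step 6: r1 = -(-13) = 13 -> exactly as logged
step 7: r2 = -29 - 23 = -52 -> in agreement
step 8: r1 = 13 + -52 = -39 -> same as recorded
step 9: r2 = -52 - 23 = -75 -> same as recorded
step 10: r2 = -75 + 23 = -52 -> checks out
step 11: r1 = -(-39) = 39 -> consistent with the transcript
step 12: r3 = 23 + -52 = -29 -> verified
step 13: r1 = -(39) = -39 -> first mismatch against the transcript
That makes step 13 the first incorrect line — r1 = -39 is what it should show.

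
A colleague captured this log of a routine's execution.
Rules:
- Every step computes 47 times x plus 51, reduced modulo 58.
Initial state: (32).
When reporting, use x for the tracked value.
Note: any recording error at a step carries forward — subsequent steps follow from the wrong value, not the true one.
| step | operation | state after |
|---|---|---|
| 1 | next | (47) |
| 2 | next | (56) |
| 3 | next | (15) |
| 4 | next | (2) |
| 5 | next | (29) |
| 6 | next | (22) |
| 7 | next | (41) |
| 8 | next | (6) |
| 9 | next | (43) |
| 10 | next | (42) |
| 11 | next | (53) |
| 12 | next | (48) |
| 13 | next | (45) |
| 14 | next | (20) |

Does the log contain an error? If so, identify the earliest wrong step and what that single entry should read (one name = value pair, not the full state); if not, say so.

Recomputing the run from the initial state:
step 1: x = 47
step 2: x = 56
step 3: x = 15
step 4: x = 2
step 5: x = 29
step 6: x = 22
step 7: x = 41
step 8: x = 6
step 9: x = 43
step 10: x = 42
step 11: x = 53
step 12: x = 48
step 13: x = 45
step 14: x = 20
This matches the log at every step.

no error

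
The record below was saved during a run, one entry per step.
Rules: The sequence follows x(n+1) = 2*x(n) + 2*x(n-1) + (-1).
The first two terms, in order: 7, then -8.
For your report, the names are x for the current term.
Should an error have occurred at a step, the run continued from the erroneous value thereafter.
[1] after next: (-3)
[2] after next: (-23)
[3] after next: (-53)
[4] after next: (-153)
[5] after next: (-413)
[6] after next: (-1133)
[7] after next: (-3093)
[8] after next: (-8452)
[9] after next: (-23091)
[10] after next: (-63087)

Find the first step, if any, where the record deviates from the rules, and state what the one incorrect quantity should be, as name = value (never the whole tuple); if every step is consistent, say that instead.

step 8, x = -8453

Step 1: x = 2*(-8) + (2)*(7) + (-1) = -3 — agrees with the record.
Step 2: x = 2*(-3) + (2)*(-8) + (-1) = -23 — checks out.
Step 3: x = 2*(-23) + (2)*(-3) + (-1) = -53 — checks out.
Step 4: x = 2*(-53) + (2)*(-23) + (-1) = -153 — in agreement.
Step 5: x = 2*(-153) + (2)*(-53) + (-1) = -413 — in agreement.
Step 6: x = 2*(-413) + (2)*(-153) + (-1) = -1133 — same as recorded.
Step 7: x = 2*(-1133) + (2)*(-413) + (-1) = -3093 — confirmed correct.
Step 8: x = 2*(-3093) + (2)*(-1133) + (-1) = -8453 — the entry is off here.
The earliest wrong entry is at step 8: it should read x = -8453.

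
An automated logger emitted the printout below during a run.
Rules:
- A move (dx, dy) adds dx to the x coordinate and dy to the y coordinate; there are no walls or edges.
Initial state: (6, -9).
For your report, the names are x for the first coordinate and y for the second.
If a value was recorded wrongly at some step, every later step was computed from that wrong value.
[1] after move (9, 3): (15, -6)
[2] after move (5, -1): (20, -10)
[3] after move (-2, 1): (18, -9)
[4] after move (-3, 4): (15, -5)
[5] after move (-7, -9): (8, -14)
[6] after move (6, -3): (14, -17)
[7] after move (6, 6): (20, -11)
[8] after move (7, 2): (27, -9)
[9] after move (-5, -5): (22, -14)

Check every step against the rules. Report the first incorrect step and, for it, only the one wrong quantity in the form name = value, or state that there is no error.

step 2, y = -7

Recomputing the run from the initial state:
step 1: x = 15, y = -6
step 2: x = 20, y = -7
step 3: x = 18, y = -6
step 4: x = 15, y = -2
step 5: x = 8, y = -11
step 6: x = 14, y = -14
step 7: x = 20, y = -8
step 8: x = 27, y = -6
step 9: x = 22, y = -11
The first disagreement with the printout is at step 2, where the value should be y = -7.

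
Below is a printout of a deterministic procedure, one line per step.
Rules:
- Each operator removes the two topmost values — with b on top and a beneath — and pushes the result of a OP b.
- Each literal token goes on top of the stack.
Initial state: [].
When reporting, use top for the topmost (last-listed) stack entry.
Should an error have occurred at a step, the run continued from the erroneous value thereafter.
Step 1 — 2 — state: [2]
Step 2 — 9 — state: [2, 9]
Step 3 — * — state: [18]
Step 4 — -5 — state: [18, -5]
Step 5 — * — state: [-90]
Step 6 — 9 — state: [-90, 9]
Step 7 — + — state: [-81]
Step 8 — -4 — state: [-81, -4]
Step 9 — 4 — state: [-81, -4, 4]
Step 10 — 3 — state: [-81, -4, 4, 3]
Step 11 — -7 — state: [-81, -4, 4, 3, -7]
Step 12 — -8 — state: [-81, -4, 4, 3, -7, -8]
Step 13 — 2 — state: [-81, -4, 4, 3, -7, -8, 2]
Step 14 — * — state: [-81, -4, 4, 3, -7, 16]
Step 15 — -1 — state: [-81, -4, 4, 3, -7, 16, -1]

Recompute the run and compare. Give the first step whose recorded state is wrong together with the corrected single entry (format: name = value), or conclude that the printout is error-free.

step 1: push 2: top = 2 -> verified
step 2: push 9: top = 9 -> consistent with the printout
step 3: 2 * 9 = 18 -> consistent with the printout
step 4: push -5: top = -5 -> no discrepancy
step 5: 18 * -5 = -90 -> matches
step 6: push 9: top = 9 -> exactly as logged
step 7: -90 + 9 = -81 -> matches
step 8: push -4: top = -4 -> verified
step 9: push 4: top = 4 -> in agreement
step 10: push 3: top = 3 -> agrees with the printout
step 11: push -7: top = -7 -> agrees with the printout
step 12: push -8: top = -8 -> consistent with the printout
step 13: push 2: top = 2 -> matches
step 14: -8 * 2 = -16 -> first mismatch against the printout
That makes step 14 the first incorrect line — top = -16 is what it should show.

step 14, top = -16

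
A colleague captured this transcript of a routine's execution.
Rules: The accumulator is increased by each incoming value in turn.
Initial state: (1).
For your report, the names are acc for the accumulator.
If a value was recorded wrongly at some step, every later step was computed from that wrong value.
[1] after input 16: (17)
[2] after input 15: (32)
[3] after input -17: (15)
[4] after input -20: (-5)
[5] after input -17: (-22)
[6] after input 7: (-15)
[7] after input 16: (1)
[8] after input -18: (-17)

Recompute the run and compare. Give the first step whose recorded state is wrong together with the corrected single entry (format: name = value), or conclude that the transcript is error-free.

no error

Step 1: acc = 1 + 16 = 17 — no discrepancy.
Step 2: acc = 17 + 15 = 32 — checks out.
Step 3: acc = 32 + -17 = 15 — confirmed correct.
Step 4: acc = 15 + -20 = -5 — in agreement.
Step 5: acc = -5 + -17 = -22 — consistent with the transcript.
Step 6: acc = -22 + 7 = -15 — exactly as logged.
Step 7: acc = -15 + 16 = 1 — in agreement.
Step 8: acc = 1 + -18 = -17 — checks out.
Nothing is out of place; the run is error-free.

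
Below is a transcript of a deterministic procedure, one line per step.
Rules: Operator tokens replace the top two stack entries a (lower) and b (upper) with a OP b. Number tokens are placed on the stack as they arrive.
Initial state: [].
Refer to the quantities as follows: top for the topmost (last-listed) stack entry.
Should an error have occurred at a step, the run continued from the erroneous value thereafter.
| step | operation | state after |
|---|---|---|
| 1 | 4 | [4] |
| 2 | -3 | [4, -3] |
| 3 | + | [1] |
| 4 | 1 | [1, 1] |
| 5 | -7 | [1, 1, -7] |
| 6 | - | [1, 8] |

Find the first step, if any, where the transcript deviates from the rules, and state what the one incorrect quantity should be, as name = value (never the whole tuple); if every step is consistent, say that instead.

Step 1: push 4: top = 4 — exactly as logged.
Step 2: push -3: top = -3 — in agreement.
Step 3: 4 + -3 = 1 — matches.
Step 4: push 1: top = 1 — consistent with the transcript.
Step 5: push -7: top = -7 — consistent with the transcript.
Step 6: 1 - -7 = 8 — confirmed correct.
All steps check out; nothing to correct.

no error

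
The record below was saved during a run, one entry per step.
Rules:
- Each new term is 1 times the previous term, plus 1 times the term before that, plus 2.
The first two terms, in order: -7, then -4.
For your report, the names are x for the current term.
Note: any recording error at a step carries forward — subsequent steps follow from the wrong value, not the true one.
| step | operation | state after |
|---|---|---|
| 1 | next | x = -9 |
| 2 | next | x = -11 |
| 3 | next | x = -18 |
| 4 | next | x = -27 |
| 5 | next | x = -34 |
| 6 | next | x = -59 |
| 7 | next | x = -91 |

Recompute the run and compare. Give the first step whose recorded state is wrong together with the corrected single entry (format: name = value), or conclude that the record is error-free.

Step 1: x = 1*(-4) + (1)*(-7) + (2) = -9 — in agreement.
Step 2: x = 1*(-9) + (1)*(-4) + (2) = -11 — same as recorded.
Step 3: x = 1*(-11) + (1)*(-9) + (2) = -18 — confirmed correct.
Step 4: x = 1*(-18) + (1)*(-11) + (2) = -27 — verified.
Step 5: x = 1*(-27) + (1)*(-18) + (2) = -43 — the recorded entry deviates here.
First deviation found at step 5; the corrected entry is x = -43.

step 5, x = -43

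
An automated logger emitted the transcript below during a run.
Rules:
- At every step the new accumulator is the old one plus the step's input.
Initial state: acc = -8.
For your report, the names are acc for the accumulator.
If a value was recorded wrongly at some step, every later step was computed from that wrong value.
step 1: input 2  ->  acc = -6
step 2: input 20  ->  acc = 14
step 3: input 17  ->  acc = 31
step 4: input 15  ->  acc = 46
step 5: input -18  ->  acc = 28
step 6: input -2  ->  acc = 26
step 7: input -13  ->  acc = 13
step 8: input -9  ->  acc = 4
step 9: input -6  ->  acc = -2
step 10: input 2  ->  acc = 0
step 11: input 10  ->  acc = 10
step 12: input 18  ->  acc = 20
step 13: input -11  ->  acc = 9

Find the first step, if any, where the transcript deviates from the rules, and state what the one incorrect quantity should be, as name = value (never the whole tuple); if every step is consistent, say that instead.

step 1: acc = -8 + 2 = -6 -> confirmed correct
step 2: acc = -6 + 20 = 14 -> in agreement
step 3: acc = 14 + 17 = 31 -> no discrepancy
step 4: acc = 31 + 15 = 46 -> in agreement
step 5: acc = 46 + -18 = 28 -> no discrepancy
step 6: acc = 28 + -2 = 26 -> agrees with the transcript
step 7: acc = 26 + -13 = 13 -> confirmed correct
step 8: acc = 13 + -9 = 4 -> no discrepancy
step 9: acc = 4 + -6 = -2 -> same as recorded
step 10: acc = -2 + 2 = 0 -> verified
step 11: acc = 0 + 10 = 10 -> confirmed correct
step 12: acc = 10 + 18 = 28 -> the transcript disagrees here
The audit stops at step 12: the recorded entry is wrong and should be acc = 28.

step 12, acc = 28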